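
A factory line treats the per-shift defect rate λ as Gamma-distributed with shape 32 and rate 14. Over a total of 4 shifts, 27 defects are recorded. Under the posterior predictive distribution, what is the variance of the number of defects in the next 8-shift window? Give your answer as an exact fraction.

Total count 27 over total exposure 4 shifts.
Gamma(α, β) with Poisson data over total exposure Σt gives posterior Gamma(α+Σx, β+Σt) = Gamma(59, 18).
The posterior predictive for a window of length T is Negative Binomial with variance T·α'·(β'+T)/β'² = 8·59·26/324 = 3068/81.

3068/81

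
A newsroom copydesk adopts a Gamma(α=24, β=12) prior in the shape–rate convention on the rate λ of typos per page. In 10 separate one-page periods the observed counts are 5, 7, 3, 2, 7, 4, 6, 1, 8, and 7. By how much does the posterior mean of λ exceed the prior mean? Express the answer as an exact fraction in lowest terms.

Total count: 5 + 7 + 3 + 2 + 7 + 4 + 6 + 1 + 8 + 7 = 50.
Total exposure: 10 pages.
Gamma(α, β) with Poisson data over total exposure Σt gives posterior Gamma(α+Σx, β+Σt) = Gamma(74, 22).
Posterior mean = 74/22 = 37/11; prior mean = 24/12 = 2. Difference = 37/11 − 2 = 15/11.

15/11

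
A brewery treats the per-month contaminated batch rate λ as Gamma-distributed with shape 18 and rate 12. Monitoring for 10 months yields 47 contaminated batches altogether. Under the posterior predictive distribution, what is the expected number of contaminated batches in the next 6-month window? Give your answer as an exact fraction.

195/11

Total count 47 over total exposure 10 months.
By Gamma–Poisson conjugacy, the posterior is Gamma(α + Σx, β + Σt) = Gamma(18 + 47, 12 + 10) = Gamma(65, 22).
Predictive mean over a 6-month window = T·E[λ|data] = 6·65/22 = 195/11.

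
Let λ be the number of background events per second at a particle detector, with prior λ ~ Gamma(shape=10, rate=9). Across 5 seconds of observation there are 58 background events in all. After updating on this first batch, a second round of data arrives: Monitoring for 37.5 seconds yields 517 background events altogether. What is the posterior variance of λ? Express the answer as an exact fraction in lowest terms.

2340/10609

Total count 58 over total exposure 5 seconds.
After the first batch: Gamma(10 + 58, 9 + 5) = Gamma(68, 14).
Total count 517 over total exposure 37.5 seconds.
After the second batch: Gamma(68 + 517, 14 + 37.5) = Gamma(585, 103/2).
Posterior variance = α'/β'² = 585/(10609/4) = 2340/10609.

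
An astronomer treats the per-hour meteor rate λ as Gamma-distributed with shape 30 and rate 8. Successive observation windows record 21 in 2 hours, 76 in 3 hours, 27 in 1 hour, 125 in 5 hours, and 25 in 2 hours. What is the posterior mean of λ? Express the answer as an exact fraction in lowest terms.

304/21

Total count: 21 + 76 + 27 + 125 + 25 = 274.
Total exposure: 2 + 3 + 1 + 5 + 2 = 13 hours.
The Gamma prior is conjugate for the Poisson rate, so λ | data ~ Gamma(30+274, 8+13) = Gamma(304, 21).
Posterior mean = α'/β' = 304/21.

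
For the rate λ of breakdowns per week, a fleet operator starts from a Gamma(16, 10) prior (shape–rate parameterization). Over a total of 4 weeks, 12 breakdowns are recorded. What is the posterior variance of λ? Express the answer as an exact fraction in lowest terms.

1/7

Total count 12 over total exposure 4 weeks.
The Gamma prior is conjugate for the Poisson rate, so λ | data ~ Gamma(16+12, 10+4) = Gamma(28, 14).
Posterior variance = α'/β'² = 28/196 = 1/7.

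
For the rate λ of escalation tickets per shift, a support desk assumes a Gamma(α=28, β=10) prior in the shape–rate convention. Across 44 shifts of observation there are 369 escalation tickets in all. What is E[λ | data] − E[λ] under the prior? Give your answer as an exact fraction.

Total count 369 over total exposure 44 shifts.
Posterior: α' = 28 + 369 = 397, β' = 10 + 44 = 54.
Posterior mean = 397/54 = 397/54; prior mean = 28/10 = 14/5. Difference = 397/54 − 14/5 = 1229/270.

1229/270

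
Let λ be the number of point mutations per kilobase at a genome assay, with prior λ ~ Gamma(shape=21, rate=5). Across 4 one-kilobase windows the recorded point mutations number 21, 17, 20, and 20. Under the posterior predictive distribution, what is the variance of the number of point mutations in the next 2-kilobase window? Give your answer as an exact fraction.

242/9

Total count: 21 + 17 + 20 + 20 = 78.
Total exposure: 4 kilobases.
Posterior: α' = 21 + 78 = 99, β' = 5 + 4 = 9.
The posterior predictive for a window of length T is Negative Binomial with variance T·α'·(β'+T)/β'² = 2·99·11/81 = 242/9.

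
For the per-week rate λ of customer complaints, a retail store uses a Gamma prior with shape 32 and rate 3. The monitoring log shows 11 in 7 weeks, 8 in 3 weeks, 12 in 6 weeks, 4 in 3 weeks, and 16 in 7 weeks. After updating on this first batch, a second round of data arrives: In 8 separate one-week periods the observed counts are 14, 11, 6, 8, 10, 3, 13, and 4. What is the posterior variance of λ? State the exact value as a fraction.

Total count: 11 + 8 + 12 + 4 + 16 = 51.
Total exposure: 7 + 3 + 6 + 3 + 7 = 26 weeks.
After the first batch: Gamma(32 + 51, 3 + 26) = Gamma(83, 29).
Total count: 14 + 11 + 6 + 8 + 10 + 3 + 13 + 4 = 69.
Total exposure: 8 weeks.
After the second batch: Gamma(83 + 69, 29 + 8) = Gamma(152, 37).
Posterior variance = α'/β'² = 152/1369.

152/1369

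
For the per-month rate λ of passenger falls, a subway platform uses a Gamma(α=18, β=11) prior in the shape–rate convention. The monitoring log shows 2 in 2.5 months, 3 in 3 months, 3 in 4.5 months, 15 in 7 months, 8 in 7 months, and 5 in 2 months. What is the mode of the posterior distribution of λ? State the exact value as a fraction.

Total count: 2 + 3 + 3 + 15 + 8 + 5 = 36.
Total exposure: 2.5 + 3 + 4.5 + 7 + 7 + 2 = 26 months.
The Gamma prior is conjugate for the Poisson rate, so λ | data ~ Gamma(18+36, 11+26) = Gamma(54, 37).
Posterior mode = (α'−1)/β' = 53/37.

53/37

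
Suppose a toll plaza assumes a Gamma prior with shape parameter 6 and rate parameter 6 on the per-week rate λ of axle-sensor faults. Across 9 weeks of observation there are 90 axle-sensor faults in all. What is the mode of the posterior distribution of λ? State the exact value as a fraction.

Total count 90 over total exposure 9 weeks.
By Gamma–Poisson conjugacy, the posterior is Gamma(α + Σx, β + Σt) = Gamma(6 + 90, 6 + 9) = Gamma(96, 15).
Posterior mode = (α'−1)/β' = 95/15 = 19/3.

19/3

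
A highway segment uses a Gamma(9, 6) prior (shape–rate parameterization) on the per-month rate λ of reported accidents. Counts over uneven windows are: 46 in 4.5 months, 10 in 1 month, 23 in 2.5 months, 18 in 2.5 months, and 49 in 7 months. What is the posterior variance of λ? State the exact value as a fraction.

620/2209

Total count: 46 + 10 + 23 + 18 + 49 = 146.
Total exposure: 4.5 + 1 + 2.5 + 2.5 + 7 = 17.5 months.
The Gamma prior is conjugate for the Poisson rate, so λ | data ~ Gamma(9+146, 6+17.5) = Gamma(155, 47/2).
Posterior variance = α'/β'² = 155/(2209/4) = 620/2209.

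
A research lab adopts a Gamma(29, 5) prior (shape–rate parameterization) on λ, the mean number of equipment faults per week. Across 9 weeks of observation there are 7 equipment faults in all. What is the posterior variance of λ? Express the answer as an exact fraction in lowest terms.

9/49

Total count 7 over total exposure 9 weeks.
The Gamma prior is conjugate for the Poisson rate, so λ | data ~ Gamma(29+7, 5+9) = Gamma(36, 14).
Posterior variance = α'/β'² = 36/196 = 9/49.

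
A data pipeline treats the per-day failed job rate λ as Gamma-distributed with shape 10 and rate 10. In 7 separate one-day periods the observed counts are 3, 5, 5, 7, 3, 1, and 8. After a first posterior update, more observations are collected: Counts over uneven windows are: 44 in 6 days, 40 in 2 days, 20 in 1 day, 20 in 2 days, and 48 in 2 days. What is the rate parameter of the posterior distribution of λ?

Total count: 3 + 5 + 5 + 7 + 3 + 1 + 8 = 32.
Total exposure: 7 days.
After the first batch: Gamma(10 + 32, 10 + 7) = Gamma(42, 17).
Total count: 44 + 40 + 20 + 20 + 48 = 172.
Total exposure: 6 + 2 + 1 + 2 + 2 = 13 days.
After the second batch: Gamma(42 + 172, 17 + 13) = Gamma(214, 30).

30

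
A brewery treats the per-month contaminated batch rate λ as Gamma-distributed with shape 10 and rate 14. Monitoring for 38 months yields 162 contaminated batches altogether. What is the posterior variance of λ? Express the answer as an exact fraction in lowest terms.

43/676

Total count 162 over total exposure 38 months.
The Gamma prior is conjugate for the Poisson rate, so λ | data ~ Gamma(10+162, 14+38) = Gamma(172, 52).
Posterior variance = α'/β'² = 172/2704 = 43/676.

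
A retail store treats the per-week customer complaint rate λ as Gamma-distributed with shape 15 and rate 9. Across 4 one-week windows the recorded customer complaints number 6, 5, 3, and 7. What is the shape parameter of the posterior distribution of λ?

36

Total count: 6 + 5 + 3 + 7 = 21.
Total exposure: 4 weeks.
Posterior: α' = 15 + 21 = 36, β' = 9 + 4 = 13.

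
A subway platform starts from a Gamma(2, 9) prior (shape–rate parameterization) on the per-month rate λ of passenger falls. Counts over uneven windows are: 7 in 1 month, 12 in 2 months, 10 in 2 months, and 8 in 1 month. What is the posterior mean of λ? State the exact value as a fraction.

Total count: 7 + 12 + 10 + 8 = 37.
Total exposure: 1 + 2 + 2 + 1 = 6 months.
Gamma(α, β) with Poisson data over total exposure Σt gives posterior Gamma(α+Σx, β+Σt) = Gamma(39, 15).
Posterior mean = α'/β' = 39/15 = 13/5.

13/5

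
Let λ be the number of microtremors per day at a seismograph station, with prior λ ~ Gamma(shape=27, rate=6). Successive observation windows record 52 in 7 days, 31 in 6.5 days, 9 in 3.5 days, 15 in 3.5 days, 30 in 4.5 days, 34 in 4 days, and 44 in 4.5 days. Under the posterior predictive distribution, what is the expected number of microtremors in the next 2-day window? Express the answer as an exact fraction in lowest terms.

968/79

Total count: 52 + 31 + 9 + 15 + 30 + 34 + 44 = 215.
Total exposure: 7 + 6.5 + 3.5 + 3.5 + 4.5 + 4 + 4.5 = 33.5 days.
Conjugate update: add total count to the shape and total exposure to the rate, giving Gamma(242, 79/2).
Predictive mean over a 2-day window = T·E[λ|data] = 2·242/(79/2) = 968/79.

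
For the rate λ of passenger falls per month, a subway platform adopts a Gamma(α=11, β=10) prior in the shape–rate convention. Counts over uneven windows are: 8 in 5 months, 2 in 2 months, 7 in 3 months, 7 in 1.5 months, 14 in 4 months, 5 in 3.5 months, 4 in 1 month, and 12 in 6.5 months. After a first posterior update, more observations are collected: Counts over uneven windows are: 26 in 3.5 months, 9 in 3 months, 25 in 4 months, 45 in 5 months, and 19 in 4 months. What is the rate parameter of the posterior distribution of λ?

Total count: 8 + 2 + 7 + 7 + 14 + 5 + 4 + 12 = 59.
Total exposure: 5 + 2 + 3 + 1.5 + 4 + 3.5 + 1 + 6.5 = 26.5 months.
After the first batch: Gamma(11 + 59, 10 + 26.5) = Gamma(70, 73/2).
Total count: 26 + 9 + 25 + 45 + 19 = 124.
Total exposure: 3.5 + 3 + 4 + 5 + 4 = 19.5 months.
After the second batch: Gamma(70 + 124, 73/2 + 19.5) = Gamma(194, 56).

56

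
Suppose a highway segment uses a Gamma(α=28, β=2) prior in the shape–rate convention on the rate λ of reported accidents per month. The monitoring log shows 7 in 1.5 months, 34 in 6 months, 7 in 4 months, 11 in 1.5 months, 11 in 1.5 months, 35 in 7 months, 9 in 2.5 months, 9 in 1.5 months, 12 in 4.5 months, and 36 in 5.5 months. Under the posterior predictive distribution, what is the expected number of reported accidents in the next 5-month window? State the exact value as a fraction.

Total count: 7 + 34 + 7 + 11 + 11 + 35 + 9 + 9 + 12 + 36 = 171.
Total exposure: 1.5 + 6 + 4 + 1.5 + 1.5 + 7 + 2.5 + 1.5 + 4.5 + 5.5 = 35.5 months.
Posterior: α' = 28 + 171 = 199, β' = 2 + 35.5 = 75/2.
Predictive mean over a 5-month window = T·E[λ|data] = 5·199/(75/2) = 398/15.

398/15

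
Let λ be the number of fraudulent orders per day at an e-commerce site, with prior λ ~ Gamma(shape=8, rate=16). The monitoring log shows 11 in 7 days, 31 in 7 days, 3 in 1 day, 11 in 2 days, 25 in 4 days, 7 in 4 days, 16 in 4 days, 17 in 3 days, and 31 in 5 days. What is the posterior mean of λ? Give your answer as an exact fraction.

Total count: 11 + 31 + 3 + 11 + 25 + 7 + 16 + 17 + 31 = 152.
Total exposure: 7 + 7 + 1 + 2 + 4 + 4 + 4 + 3 + 5 = 37 days.
The Gamma prior is conjugate for the Poisson rate, so λ | data ~ Gamma(8+152, 16+37) = Gamma(160, 53).
Posterior mean = α'/β' = 160/53.

160/53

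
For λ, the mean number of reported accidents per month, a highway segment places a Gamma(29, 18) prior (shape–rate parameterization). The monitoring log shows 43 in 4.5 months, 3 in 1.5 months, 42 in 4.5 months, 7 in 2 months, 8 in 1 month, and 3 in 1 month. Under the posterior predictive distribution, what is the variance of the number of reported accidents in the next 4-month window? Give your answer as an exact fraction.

15768/845

Total count: 43 + 3 + 42 + 7 + 8 + 3 = 106.
Total exposure: 4.5 + 1.5 + 4.5 + 2 + 1 + 1 = 14.5 months.
By Gamma–Poisson conjugacy, the posterior is Gamma(α + Σx, β + Σt) = Gamma(29 + 106, 18 + 14.5) = Gamma(135, 65/2).
The posterior predictive for a window of length T is Negative Binomial with variance T·α'·(β'+T)/β'² = 4·135·(73/2)/(4225/4) = 15768/845.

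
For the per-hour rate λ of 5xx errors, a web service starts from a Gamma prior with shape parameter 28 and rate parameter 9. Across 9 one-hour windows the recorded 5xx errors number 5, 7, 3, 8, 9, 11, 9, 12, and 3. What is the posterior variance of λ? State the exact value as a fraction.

Total count: 5 + 7 + 3 + 8 + 9 + 11 + 9 + 12 + 3 = 67.
Total exposure: 9 hours.
Posterior: α' = 28 + 67 = 95, β' = 9 + 9 = 18.
Posterior variance = α'/β'² = 95/324.

95/324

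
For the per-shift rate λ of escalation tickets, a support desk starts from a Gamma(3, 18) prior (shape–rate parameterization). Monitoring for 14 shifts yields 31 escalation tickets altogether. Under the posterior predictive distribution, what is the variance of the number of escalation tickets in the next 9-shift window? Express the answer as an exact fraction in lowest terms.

6273/512

Total count 31 over total exposure 14 shifts.
Conjugate update: add total count to the shape and total exposure to the rate, giving Gamma(34, 32).
The posterior predictive for a window of length T is Negative Binomial with variance T·α'·(β'+T)/β'² = 9·34·41/1024 = 6273/512.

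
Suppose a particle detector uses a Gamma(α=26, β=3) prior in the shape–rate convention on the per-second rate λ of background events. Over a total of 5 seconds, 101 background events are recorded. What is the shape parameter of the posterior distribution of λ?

Total count 101 over total exposure 5 seconds.
The Gamma prior is conjugate for the Poisson rate, so λ | data ~ Gamma(26+101, 3+5) = Gamma(127, 8).

127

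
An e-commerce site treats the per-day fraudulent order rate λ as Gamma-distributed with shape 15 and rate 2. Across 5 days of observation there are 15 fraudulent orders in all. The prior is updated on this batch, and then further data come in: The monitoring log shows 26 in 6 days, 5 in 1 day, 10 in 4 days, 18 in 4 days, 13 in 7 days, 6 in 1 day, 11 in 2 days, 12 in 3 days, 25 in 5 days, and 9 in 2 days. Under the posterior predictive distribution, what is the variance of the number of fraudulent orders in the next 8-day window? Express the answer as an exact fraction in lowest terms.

5500/147

Total count 15 over total exposure 5 days.
After the first batch: Gamma(15 + 15, 2 + 5) = Gamma(30, 7).
Total count: 26 + 5 + 10 + 18 + 13 + 6 + 11 + 12 + 25 + 9 = 135.
Total exposure: 6 + 1 + 4 + 4 + 7 + 1 + 2 + 3 + 5 + 2 = 35 days.
After the second batch: Gamma(30 + 135, 7 + 35) = Gamma(165, 42).
The posterior predictive for a window of length T is Negative Binomial with variance T·α'·(β'+T)/β'² = 8·165·50/1764 = 5500/147.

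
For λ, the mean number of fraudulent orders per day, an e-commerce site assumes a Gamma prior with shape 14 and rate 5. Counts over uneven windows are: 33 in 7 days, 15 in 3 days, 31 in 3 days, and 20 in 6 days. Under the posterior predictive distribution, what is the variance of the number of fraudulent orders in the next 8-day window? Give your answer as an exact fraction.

Total count: 33 + 15 + 31 + 20 = 99.
Total exposure: 7 + 3 + 3 + 6 = 19 days.
Gamma(α, β) with Poisson data over total exposure Σt gives posterior Gamma(α+Σx, β+Σt) = Gamma(113, 24).
The posterior predictive for a window of length T is Negative Binomial with variance T·α'·(β'+T)/β'² = 8·113·32/576 = 452/9.

452/9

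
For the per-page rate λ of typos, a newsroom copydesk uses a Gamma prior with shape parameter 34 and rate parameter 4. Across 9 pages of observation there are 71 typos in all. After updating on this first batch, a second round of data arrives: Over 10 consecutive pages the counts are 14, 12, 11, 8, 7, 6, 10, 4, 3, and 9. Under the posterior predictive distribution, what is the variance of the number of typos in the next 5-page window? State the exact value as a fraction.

26460/529

Total count 71 over total exposure 9 pages.
After the first batch: Gamma(34 + 71, 4 + 9) = Gamma(105, 13).
Total count: 14 + 12 + 11 + 8 + 7 + 6 + 10 + 4 + 3 + 9 = 84.
Total exposure: 10 pages.
After the second batch: Gamma(105 + 84, 13 + 10) = Gamma(189, 23).
The posterior predictive for a window of length T is Negative Binomial with variance T·α'·(β'+T)/β'² = 5·189·28/529 = 26460/529.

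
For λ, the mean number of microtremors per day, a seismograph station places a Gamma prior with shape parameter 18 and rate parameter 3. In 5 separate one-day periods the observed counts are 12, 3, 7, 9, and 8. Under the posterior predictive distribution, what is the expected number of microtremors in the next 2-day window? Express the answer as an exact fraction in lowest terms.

57/4

Total count: 12 + 3 + 7 + 9 + 8 = 39.
Total exposure: 5 days.
Gamma(α, β) with Poisson data over total exposure Σt gives posterior Gamma(α+Σx, β+Σt) = Gamma(57, 8).
Predictive mean over a 2-day window = T·E[λ|data] = 2·57/8 = 57/4.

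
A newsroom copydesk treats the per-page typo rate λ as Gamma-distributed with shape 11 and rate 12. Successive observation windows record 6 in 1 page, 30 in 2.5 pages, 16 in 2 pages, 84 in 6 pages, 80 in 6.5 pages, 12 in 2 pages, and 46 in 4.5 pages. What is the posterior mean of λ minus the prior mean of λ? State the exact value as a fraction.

Total count: 6 + 30 + 16 + 84 + 80 + 12 + 46 = 274.
Total exposure: 1 + 2.5 + 2 + 6 + 6.5 + 2 + 4.5 = 24.5 pages.
Posterior: α' = 11 + 274 = 285, β' = 12 + 24.5 = 73/2.
Posterior mean = 285/(73/2) = 570/73; prior mean = 11/12 = 11/12. Difference = 570/73 − 11/12 = 6037/876.

6037/876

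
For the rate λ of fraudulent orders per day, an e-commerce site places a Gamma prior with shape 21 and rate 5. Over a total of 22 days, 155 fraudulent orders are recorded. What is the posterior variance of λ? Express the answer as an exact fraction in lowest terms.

Total count 155 over total exposure 22 days.
The Gamma prior is conjugate for the Poisson rate, so λ | data ~ Gamma(21+155, 5+22) = Gamma(176, 27).
Posterior variance = α'/β'² = 176/729.

176/729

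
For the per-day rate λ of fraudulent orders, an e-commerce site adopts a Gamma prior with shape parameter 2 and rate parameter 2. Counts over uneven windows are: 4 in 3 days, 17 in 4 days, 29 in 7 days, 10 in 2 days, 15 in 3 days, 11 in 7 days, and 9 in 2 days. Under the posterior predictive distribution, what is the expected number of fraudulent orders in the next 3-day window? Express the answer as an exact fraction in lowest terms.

97/10

Total count: 4 + 17 + 29 + 10 + 15 + 11 + 9 = 95.
Total exposure: 3 + 4 + 7 + 2 + 3 + 7 + 2 = 28 days.
Posterior: α' = 2 + 95 = 97, β' = 2 + 28 = 30.
Predictive mean over a 3-day window = T·E[λ|data] = 3·97/30 = 97/10.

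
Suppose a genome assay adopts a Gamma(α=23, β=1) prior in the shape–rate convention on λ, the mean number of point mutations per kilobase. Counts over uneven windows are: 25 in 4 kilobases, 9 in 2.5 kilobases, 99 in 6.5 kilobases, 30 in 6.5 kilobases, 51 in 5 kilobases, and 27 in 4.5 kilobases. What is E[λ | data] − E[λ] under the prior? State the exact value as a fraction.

Total count: 25 + 9 + 99 + 30 + 51 + 27 = 241.
Total exposure: 4 + 2.5 + 6.5 + 6.5 + 5 + 4.5 = 29 kilobases.
Conjugate update: add total count to the shape and total exposure to the rate, giving Gamma(264, 30).
Posterior mean = 264/30 = 44/5; prior mean = 23/1 = 23. Difference = 44/5 − 23 = -71/5.

-71/5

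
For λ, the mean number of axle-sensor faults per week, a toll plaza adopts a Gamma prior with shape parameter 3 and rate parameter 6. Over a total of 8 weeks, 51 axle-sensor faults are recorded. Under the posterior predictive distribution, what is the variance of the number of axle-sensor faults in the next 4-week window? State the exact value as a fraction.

Total count 51 over total exposure 8 weeks.
Gamma(α, β) with Poisson data over total exposure Σt gives posterior Gamma(α+Σx, β+Σt) = Gamma(54, 14).
The posterior predictive for a window of length T is Negative Binomial with variance T·α'·(β'+T)/β'² = 4·54·18/196 = 972/49.

972/49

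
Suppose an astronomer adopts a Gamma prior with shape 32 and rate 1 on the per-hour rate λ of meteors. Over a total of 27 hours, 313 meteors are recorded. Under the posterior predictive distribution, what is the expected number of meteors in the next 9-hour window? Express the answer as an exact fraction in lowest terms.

Total count 313 over total exposure 27 hours.
Posterior: α' = 32 + 313 = 345, β' = 1 + 27 = 28.
Predictive mean over a 9-hour window = T·E[λ|data] = 9·345/28 = 3105/28.

3105/28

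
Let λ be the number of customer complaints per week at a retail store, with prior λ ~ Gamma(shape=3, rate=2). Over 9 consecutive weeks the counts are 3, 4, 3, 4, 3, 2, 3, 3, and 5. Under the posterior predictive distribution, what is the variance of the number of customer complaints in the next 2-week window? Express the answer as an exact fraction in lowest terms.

Total count: 3 + 4 + 3 + 4 + 3 + 2 + 3 + 3 + 5 = 30.
Total exposure: 9 weeks.
The Gamma prior is conjugate for the Poisson rate, so λ | data ~ Gamma(3+30, 2+9) = Gamma(33, 11).
The posterior predictive for a window of length T is Negative Binomial with variance T·α'·(β'+T)/β'² = 2·33·13/121 = 78/11.

78/11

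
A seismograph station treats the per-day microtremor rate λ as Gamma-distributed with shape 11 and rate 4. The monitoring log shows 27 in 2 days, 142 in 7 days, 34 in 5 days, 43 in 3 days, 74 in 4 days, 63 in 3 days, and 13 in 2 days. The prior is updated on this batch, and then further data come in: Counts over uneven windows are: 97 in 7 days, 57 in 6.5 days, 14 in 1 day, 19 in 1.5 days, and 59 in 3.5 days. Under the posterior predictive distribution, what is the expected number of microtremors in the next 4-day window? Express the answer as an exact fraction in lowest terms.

Total count: 27 + 142 + 34 + 43 + 74 + 63 + 13 = 396.
Total exposure: 2 + 7 + 5 + 3 + 4 + 3 + 2 = 26 days.
After the first batch: Gamma(11 + 396, 4 + 26) = Gamma(407, 30).
Total count: 97 + 57 + 14 + 19 + 59 = 246.
Total exposure: 7 + 6.5 + 1 + 1.5 + 3.5 = 19.5 days.
After the second batch: Gamma(407 + 246, 30 + 19.5) = Gamma(653, 99/2).
Predictive mean over a 4-day window = T·E[λ|data] = 4·653/(99/2) = 5224/99.

5224/99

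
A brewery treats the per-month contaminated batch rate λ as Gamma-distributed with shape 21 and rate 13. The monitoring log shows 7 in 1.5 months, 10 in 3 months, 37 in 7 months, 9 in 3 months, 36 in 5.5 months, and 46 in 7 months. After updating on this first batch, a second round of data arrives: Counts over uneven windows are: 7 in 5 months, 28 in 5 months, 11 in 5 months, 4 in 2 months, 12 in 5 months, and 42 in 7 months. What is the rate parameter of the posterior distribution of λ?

69

Total count: 7 + 10 + 37 + 9 + 36 + 46 = 145.
Total exposure: 1.5 + 3 + 7 + 3 + 5.5 + 7 = 27 months.
After the first batch: Gamma(21 + 145, 13 + 27) = Gamma(166, 40).
Total count: 7 + 28 + 11 + 4 + 12 + 42 = 104.
Total exposure: 5 + 5 + 5 + 2 + 5 + 7 = 29 months.
After the second batch: Gamma(166 + 104, 40 + 29) = Gamma(270, 69).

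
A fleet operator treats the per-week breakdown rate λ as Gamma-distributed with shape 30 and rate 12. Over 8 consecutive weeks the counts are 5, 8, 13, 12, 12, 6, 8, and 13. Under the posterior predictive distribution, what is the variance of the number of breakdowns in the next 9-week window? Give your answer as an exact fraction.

Total count: 5 + 8 + 13 + 12 + 12 + 6 + 8 + 13 = 77.
Total exposure: 8 weeks.
Conjugate update: add total count to the shape and total exposure to the rate, giving Gamma(107, 20).
The posterior predictive for a window of length T is Negative Binomial with variance T·α'·(β'+T)/β'² = 9·107·29/400 = 27927/400.

27927/400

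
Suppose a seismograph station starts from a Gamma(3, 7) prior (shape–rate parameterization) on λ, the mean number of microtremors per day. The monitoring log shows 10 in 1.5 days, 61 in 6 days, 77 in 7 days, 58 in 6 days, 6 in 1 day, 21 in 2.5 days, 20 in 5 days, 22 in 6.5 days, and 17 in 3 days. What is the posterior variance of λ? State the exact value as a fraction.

Total count: 10 + 61 + 77 + 58 + 6 + 21 + 20 + 22 + 17 = 292.
Total exposure: 1.5 + 6 + 7 + 6 + 1 + 2.5 + 5 + 6.5 + 3 = 38.5 days.
The Gamma prior is conjugate for the Poisson rate, so λ | data ~ Gamma(3+292, 7+38.5) = Gamma(295, 91/2).
Posterior variance = α'/β'² = 295/(8281/4) = 1180/8281.

1180/8281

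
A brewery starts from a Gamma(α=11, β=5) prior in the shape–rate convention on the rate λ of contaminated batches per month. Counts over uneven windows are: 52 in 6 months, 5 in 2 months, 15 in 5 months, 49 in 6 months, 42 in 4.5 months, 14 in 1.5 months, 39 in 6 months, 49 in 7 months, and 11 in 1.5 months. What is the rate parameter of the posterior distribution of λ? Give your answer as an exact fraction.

89/2

Total count: 52 + 5 + 15 + 49 + 42 + 14 + 39 + 49 + 11 = 276.
Total exposure: 6 + 2 + 5 + 6 + 4.5 + 1.5 + 6 + 7 + 1.5 = 39.5 months.
The Gamma prior is conjugate for the Poisson rate, so λ | data ~ Gamma(11+276, 5+39.5) = Gamma(287, 89/2).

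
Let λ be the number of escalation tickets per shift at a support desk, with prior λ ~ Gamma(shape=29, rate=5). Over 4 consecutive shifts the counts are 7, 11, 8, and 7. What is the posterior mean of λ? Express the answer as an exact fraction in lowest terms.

Total count: 7 + 11 + 8 + 7 = 33.
Total exposure: 4 shifts.
Conjugate update: add total count to the shape and total exposure to the rate, giving Gamma(62, 9).
Posterior mean = α'/β' = 62/9.

62/9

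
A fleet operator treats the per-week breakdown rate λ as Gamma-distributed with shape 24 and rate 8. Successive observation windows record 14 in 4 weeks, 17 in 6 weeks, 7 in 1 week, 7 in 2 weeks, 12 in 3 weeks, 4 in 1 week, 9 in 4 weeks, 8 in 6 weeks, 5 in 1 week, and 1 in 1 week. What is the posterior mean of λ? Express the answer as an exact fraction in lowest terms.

108/37

Total count: 14 + 17 + 7 + 7 + 12 + 4 + 9 + 8 + 5 + 1 = 84.
Total exposure: 4 + 6 + 1 + 2 + 3 + 1 + 4 + 6 + 1 + 1 = 29 weeks.
Posterior: α' = 24 + 84 = 108, β' = 8 + 29 = 37.
Posterior mean = α'/β' = 108/37.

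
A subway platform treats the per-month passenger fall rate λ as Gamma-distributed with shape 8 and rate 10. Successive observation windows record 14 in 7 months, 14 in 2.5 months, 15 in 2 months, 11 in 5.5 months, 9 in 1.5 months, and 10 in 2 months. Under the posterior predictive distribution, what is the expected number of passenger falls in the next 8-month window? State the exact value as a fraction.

Total count: 14 + 14 + 15 + 11 + 9 + 10 = 73.
Total exposure: 7 + 2.5 + 2 + 5.5 + 1.5 + 2 = 20.5 months.
Conjugate update: add total count to the shape and total exposure to the rate, giving Gamma(81, 61/2).
Predictive mean over an 8-month window = T·E[λ|data] = 8·81/(61/2) = 1296/61.

1296/61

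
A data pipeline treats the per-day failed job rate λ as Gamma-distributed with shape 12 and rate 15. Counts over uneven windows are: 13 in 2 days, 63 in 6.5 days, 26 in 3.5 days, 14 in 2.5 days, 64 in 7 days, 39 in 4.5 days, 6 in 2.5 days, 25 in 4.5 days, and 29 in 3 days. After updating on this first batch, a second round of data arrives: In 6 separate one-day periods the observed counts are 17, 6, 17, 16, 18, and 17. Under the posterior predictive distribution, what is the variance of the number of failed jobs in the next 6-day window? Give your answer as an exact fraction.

16044/361

Total count: 13 + 63 + 26 + 14 + 64 + 39 + 6 + 25 + 29 = 279.
Total exposure: 2 + 6.5 + 3.5 + 2.5 + 7 + 4.5 + 2.5 + 4.5 + 3 = 36 days.
After the first batch: Gamma(12 + 279, 15 + 36) = Gamma(291, 51).
Total count: 17 + 6 + 17 + 16 + 18 + 17 = 91.
Total exposure: 6 days.
After the second batch: Gamma(291 + 91, 51 + 6) = Gamma(382, 57).
The posterior predictive for a window of length T is Negative Binomial with variance T·α'·(β'+T)/β'² = 6·382·63/3249 = 16044/361.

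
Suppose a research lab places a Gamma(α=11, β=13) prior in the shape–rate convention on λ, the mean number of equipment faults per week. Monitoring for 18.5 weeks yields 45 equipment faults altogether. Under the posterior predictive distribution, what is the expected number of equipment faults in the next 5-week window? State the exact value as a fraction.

Total count 45 over total exposure 18.5 weeks.
The Gamma prior is conjugate for the Poisson rate, so λ | data ~ Gamma(11+45, 13+18.5) = Gamma(56, 63/2).
Predictive mean over a 5-week window = T·E[λ|data] = 5·56/(63/2) = 80/9.

80/9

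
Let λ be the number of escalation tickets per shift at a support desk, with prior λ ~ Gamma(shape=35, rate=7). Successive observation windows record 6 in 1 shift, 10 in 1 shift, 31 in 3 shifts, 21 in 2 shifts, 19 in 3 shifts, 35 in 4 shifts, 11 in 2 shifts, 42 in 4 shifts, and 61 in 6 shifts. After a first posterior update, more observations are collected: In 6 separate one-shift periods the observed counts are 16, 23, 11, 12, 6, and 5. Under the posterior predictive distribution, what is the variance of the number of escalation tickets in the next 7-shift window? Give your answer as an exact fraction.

110768/1521

Total count: 6 + 10 + 31 + 21 + 19 + 35 + 11 + 42 + 61 = 236.
Total exposure: 1 + 1 + 3 + 2 + 3 + 4 + 2 + 4 + 6 = 26 shifts.
After the first batch: Gamma(35 + 236, 7 + 26) = Gamma(271, 33).
Total count: 16 + 23 + 11 + 12 + 6 + 5 = 73.
Total exposure: 6 shifts.
After the second batch: Gamma(271 + 73, 33 + 6) = Gamma(344, 39).
The posterior predictive for a window of length T is Negative Binomial with variance T·α'·(β'+T)/β'² = 7·344·46/1521 = 110768/1521.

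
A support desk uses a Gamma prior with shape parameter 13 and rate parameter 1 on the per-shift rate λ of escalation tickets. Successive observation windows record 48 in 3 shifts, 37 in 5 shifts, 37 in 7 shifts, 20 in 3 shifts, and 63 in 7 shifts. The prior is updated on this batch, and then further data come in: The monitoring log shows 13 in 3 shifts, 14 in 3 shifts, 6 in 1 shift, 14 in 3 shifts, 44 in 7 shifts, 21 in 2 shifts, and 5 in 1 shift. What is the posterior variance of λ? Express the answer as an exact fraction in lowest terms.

Total count: 48 + 37 + 37 + 20 + 63 = 205.
Total exposure: 3 + 5 + 7 + 3 + 7 = 25 shifts.
After the first batch: Gamma(13 + 205, 1 + 25) = Gamma(218, 26).
Total count: 13 + 14 + 6 + 14 + 44 + 21 + 5 = 117.
Total exposure: 3 + 3 + 1 + 3 + 7 + 2 + 1 = 20 shifts.
After the second batch: Gamma(218 + 117, 26 + 20) = Gamma(335, 46).
Posterior variance = α'/β'² = 335/2116.

335/2116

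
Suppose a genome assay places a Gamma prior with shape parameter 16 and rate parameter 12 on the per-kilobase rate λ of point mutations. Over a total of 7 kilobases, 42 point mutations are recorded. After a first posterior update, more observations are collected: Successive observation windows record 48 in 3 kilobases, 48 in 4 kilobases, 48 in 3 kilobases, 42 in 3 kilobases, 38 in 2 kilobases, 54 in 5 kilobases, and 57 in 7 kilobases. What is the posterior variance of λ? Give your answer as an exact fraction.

Total count 42 over total exposure 7 kilobases.
After the first batch: Gamma(16 + 42, 12 + 7) = Gamma(58, 19).
Total count: 48 + 48 + 48 + 42 + 38 + 54 + 57 = 335.
Total exposure: 3 + 4 + 3 + 3 + 2 + 5 + 7 = 27 kilobases.
After the second batch: Gamma(58 + 335, 19 + 27) = Gamma(393, 46).
Posterior variance = α'/β'² = 393/2116.

393/2116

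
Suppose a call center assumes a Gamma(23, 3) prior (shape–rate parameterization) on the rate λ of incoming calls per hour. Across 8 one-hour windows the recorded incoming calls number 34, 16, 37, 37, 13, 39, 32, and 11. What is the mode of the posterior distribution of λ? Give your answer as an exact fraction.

Total count: 34 + 16 + 37 + 37 + 13 + 39 + 32 + 11 = 219.
Total exposure: 8 hours.
Posterior: α' = 23 + 219 = 242, β' = 3 + 8 = 11.
Posterior mode = (α'−1)/β' = 241/11.

241/11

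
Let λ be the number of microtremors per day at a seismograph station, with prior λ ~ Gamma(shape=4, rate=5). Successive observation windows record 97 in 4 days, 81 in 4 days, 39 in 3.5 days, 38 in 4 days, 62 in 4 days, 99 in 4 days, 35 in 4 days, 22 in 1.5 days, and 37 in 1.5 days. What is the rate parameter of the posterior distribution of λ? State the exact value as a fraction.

71/2

Total count: 97 + 81 + 39 + 38 + 62 + 99 + 35 + 22 + 37 = 510.
Total exposure: 4 + 4 + 3.5 + 4 + 4 + 4 + 4 + 1.5 + 1.5 = 30.5 days.
Conjugate update: add total count to the shape and total exposure to the rate, giving Gamma(514, 71/2).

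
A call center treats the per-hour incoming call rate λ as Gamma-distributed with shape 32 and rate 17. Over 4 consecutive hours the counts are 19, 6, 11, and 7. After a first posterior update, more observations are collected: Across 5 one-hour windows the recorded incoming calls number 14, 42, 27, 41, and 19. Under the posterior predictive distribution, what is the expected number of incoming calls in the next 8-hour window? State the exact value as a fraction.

Total count: 19 + 6 + 11 + 7 = 43.
Total exposure: 4 hours.
After the first batch: Gamma(32 + 43, 17 + 4) = Gamma(75, 21).
Total count: 14 + 42 + 27 + 41 + 19 = 143.
Total exposure: 5 hours.
After the second batch: Gamma(75 + 143, 21 + 5) = Gamma(218, 26).
Predictive mean over an 8-hour window = T·E[λ|data] = 8·218/26 = 872/13.

872/13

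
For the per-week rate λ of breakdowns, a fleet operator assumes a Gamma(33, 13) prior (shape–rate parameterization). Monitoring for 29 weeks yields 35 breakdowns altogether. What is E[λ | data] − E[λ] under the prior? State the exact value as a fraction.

Total count 35 over total exposure 29 weeks.
Posterior: α' = 33 + 35 = 68, β' = 13 + 29 = 42.
Posterior mean = 68/42 = 34/21; prior mean = 33/13 = 33/13. Difference = 34/21 − 33/13 = -251/273.

-251/273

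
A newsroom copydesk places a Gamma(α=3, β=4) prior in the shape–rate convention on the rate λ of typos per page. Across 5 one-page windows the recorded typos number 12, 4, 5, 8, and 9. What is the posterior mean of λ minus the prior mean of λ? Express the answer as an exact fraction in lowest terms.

Total count: 12 + 4 + 5 + 8 + 9 = 38.
Total exposure: 5 pages.
Gamma(α, β) with Poisson data over total exposure Σt gives posterior Gamma(α+Σx, β+Σt) = Gamma(41, 9).
Posterior mean = 41/9 = 41/9; prior mean = 3/4 = 3/4. Difference = 41/9 − 3/4 = 137/36.

137/36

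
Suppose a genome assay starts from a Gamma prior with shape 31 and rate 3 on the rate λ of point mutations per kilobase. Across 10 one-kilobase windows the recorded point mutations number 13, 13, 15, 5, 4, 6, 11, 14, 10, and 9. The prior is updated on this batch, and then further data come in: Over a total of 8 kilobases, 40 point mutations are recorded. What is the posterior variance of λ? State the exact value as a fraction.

Total count: 13 + 13 + 15 + 5 + 4 + 6 + 11 + 14 + 10 + 9 = 100.
Total exposure: 10 kilobases.
After the first batch: Gamma(31 + 100, 3 + 10) = Gamma(131, 13).
Total count 40 over total exposure 8 kilobases.
After the second batch: Gamma(131 + 40, 13 + 8) = Gamma(171, 21).
Posterior variance = α'/β'² = 171/441 = 19/49.

19/49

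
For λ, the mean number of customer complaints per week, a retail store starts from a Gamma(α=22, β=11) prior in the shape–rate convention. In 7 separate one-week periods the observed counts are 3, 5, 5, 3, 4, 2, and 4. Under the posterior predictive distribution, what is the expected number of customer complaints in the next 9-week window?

24

Total count: 3 + 5 + 5 + 3 + 4 + 2 + 4 = 26.
Total exposure: 7 weeks.
Posterior: α' = 22 + 26 = 48, β' = 11 + 7 = 18.
Predictive mean over a 9-week window = T·E[λ|data] = 9·48/18 = 24.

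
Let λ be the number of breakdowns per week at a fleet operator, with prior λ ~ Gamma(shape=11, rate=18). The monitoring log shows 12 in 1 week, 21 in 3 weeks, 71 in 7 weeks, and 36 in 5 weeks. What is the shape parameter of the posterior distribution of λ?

151

Total count: 12 + 21 + 71 + 36 = 140.
Total exposure: 1 + 3 + 7 + 5 = 16 weeks.
Posterior: α' = 11 + 140 = 151, β' = 18 + 16 = 34.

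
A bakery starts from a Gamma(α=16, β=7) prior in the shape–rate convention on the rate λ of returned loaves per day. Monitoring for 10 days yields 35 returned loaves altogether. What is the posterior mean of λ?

Total count 35 over total exposure 10 days.
Posterior: α' = 16 + 35 = 51, β' = 7 + 10 = 17.
Posterior mean = α'/β' = 51/17 = 3.

3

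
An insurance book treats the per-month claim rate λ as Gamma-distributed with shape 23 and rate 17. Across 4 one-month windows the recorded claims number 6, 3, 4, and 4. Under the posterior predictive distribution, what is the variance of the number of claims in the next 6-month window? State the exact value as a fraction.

720/49

Total count: 6 + 3 + 4 + 4 = 17.
Total exposure: 4 months.
Gamma(α, β) with Poisson data over total exposure Σt gives posterior Gamma(α+Σx, β+Σt) = Gamma(40, 21).
The posterior predictive for a window of length T is Negative Binomial with variance T·α'·(β'+T)/β'² = 6·40·27/441 = 720/49.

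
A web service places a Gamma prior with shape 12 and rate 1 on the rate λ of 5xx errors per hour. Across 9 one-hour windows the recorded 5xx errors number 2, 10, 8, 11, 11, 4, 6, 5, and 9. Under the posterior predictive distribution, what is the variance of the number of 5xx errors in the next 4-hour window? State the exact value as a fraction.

1092/25

Total count: 2 + 10 + 8 + 11 + 11 + 4 + 6 + 5 + 9 = 66.
Total exposure: 9 hours.
The Gamma prior is conjugate for the Poisson rate, so λ | data ~ Gamma(12+66, 1+9) = Gamma(78, 10).
The posterior predictive for a window of length T is Negative Binomial with variance T·α'·(β'+T)/β'² = 4·78·14/100 = 1092/25.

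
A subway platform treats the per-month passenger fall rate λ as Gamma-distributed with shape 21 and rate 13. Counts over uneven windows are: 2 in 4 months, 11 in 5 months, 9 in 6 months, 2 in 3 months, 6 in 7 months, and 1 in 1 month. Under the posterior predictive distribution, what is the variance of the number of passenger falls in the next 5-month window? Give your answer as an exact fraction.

880/117

Total count: 2 + 11 + 9 + 2 + 6 + 1 = 31.
Total exposure: 4 + 5 + 6 + 3 + 7 + 1 = 26 months.
By Gamma–Poisson conjugacy, the posterior is Gamma(α + Σx, β + Σt) = Gamma(21 + 31, 13 + 26) = Gamma(52, 39).
The posterior predictive for a window of length T is Negative Binomial with variance T·α'·(β'+T)/β'² = 5·52·44/1521 = 880/117.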